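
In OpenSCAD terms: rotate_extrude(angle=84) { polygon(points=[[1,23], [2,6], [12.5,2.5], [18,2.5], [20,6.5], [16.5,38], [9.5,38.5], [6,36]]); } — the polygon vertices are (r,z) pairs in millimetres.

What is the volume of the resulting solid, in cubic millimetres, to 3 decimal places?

Profile (r,z), 8 vertices: (1,23) (2,6) (12.5,2.5) (18,2.5) (20,6.5) (16.5,38) (9.5,38.5) (6,36)
edge 0: (1,23)→(2,6)  cross = 1·6 − 2·23 = -40.0000; (r_i+r_j)·cross = 3·-40.0000 = -120.0000
edge 1: (2,6)→(12.5,2.5)  cross = 2·2.5 − 12.5·6 = -70.0000; (r_i+r_j)·cross = 14.5·-70.0000 = -1015.0000
edge 2: (12.5,2.5)→(18,2.5)  cross = 12.5·2.5 − 18·2.5 = -13.7500; (r_i+r_j)·cross = 30.5·-13.7500 = -419.3750
edge 3: (18,2.5)→(20,6.5)  cross = 18·6.5 − 20·2.5 = 67.0000; (r_i+r_j)·cross = 38·67.0000 = 2546.0000
edge 4: (20,6.5)→(16.5,38)  cross = 20·38 − 16.5·6.5 = 652.7500; (r_i+r_j)·cross = 36.5·652.7500 = 23825.3750
edge 5: (16.5,38)→(9.5,38.5)  cross = 16.5·38.5 − 9.5·38 = 274.2500; (r_i+r_j)·cross = 26·274.2500 = 7130.5000
edge 6: (9.5,38.5)→(6,36)  cross = 9.5·36 − 6·38.5 = 111.0000; (r_i+r_j)·cross = 15.5·111.0000 = 1720.5000
edge 7: (6,36)→(1,23)  cross = 6·23 − 1·36 = 102.0000; (r_i+r_j)·cross = 7·102.0000 = 714.0000
Σcross = 1083.2500 → A = |Σcross|/2 = 541.6250 mm²
Σ(r_i+r_j)·cross = 34382.0000 → first moment M = |Σ|/6 = 5730.3333
R_c = M/A = 5730.3333/541.6250 = 10.5799 mm
θ = 84° = 1.466077 rad
V = θ·R_c·A = 1.466077·10.5799·541.6250 = 8401.107 mm³

Volume = 8401.107 mm³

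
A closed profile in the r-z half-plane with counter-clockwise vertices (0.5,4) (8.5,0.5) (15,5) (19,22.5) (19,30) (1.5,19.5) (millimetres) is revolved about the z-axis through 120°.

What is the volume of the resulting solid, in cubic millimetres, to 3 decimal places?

Profile (r,z), 6 vertices: (0.5,4) (8.5,0.5) (15,5) (19,22.5) (19,30) (1.5,19.5)
edge 0: (0.5,4)→(8.5,0.5)  cross = 0.5·0.5 − 8.5·4 = -33.7500; (r_i+r_j)·cross = 9·-33.7500 = -303.7500
edge 1: (8.5,0.5)→(15,5)  cross = 8.5·5 − 15·0.5 = 35.0000; (r_i+r_j)·cross = 23.5·35.0000 = 822.5000
edge 2: (15,5)→(19,22.5)  cross = 15·22.5 − 19·5 = 242.5000; (r_i+r_j)·cross = 34·242.5000 = 8245.0000
edge 3: (19,22.5)→(19,30)  cross = 19·30 − 19·22.5 = 142.5000; (r_i+r_j)·cross = 38·142.5000 = 5415.0000
edge 4: (19,30)→(1.5,19.5)  cross = 19·19.5 − 1.5·30 = 325.5000; (r_i+r_j)·cross = 20.5·325.5000 = 6672.7500
edge 5: (1.5,19.5)→(0.5,4)  cross = 1.5·4 − 0.5·19.5 = -3.7500; (r_i+r_j)·cross = 2·-3.7500 = -7.5000
Σcross = 708.0000 → A = |Σcross|/2 = 354.0000 mm²
Σ(r_i+r_j)·cross = 20844.0000 → first moment M = |Σ|/6 = 3474.0000
R_c = M/A = 3474.0000/354.0000 = 9.8136 mm
θ = 120° = 2.094395 rad
V = θ·R_c·A = 2.094395·9.8136·354.0000 = 7275.929 mm³

Volume = 7275.929 mm³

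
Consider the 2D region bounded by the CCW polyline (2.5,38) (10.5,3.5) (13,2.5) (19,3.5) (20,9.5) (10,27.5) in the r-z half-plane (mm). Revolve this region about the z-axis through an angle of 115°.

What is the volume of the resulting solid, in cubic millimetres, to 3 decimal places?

Volume = 5439.486 mm³

Profile (r,z), 6 vertices: (2.5,38) (10.5,3.5) (13,2.5) (19,3.5) (20,9.5) (10,27.5)
edge 0: (2.5,38)→(10.5,3.5)  cross = 2.5·3.5 − 10.5·38 = -390.2500; (r_i+r_j)·cross = 13·-390.2500 = -5073.2500
edge 1: (10.5,3.5)→(13,2.5)  cross = 10.5·2.5 − 13·3.5 = -19.2500; (r_i+r_j)·cross = 23.5·-19.2500 = -452.3750
edge 2: (13,2.5)→(19,3.5)  cross = 13·3.5 − 19·2.5 = -2.0000; (r_i+r_j)·cross = 32·-2.0000 = -64.0000
edge 3: (19,3.5)→(20,9.5)  cross = 19·9.5 − 20·3.5 = 110.5000; (r_i+r_j)·cross = 39·110.5000 = 4309.5000
edge 4: (20,9.5)→(10,27.5)  cross = 20·27.5 − 10·9.5 = 455.0000; (r_i+r_j)·cross = 30·455.0000 = 13650.0000
edge 5: (10,27.5)→(2.5,38)  cross = 10·38 − 2.5·27.5 = 311.2500; (r_i+r_j)·cross = 12.5·311.2500 = 3890.6250
Σcross = 465.2500 → A = |Σcross|/2 = 232.6250 mm²
Σ(r_i+r_j)·cross = 16260.5000 → first moment M = |Σ|/6 = 2710.0833
R_c = M/A = 2710.0833/232.6250 = 11.6500 mm
θ = 115° = 2.007129 rad
V = θ·R_c·A = 2.007129·11.6500·232.6250 = 5439.486 mm³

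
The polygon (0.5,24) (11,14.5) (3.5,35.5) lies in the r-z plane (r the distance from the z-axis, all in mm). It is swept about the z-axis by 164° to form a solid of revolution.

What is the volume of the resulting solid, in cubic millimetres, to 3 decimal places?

Profile (r,z), 3 vertices: (0.5,24) (11,14.5) (3.5,35.5)
edge 0: (0.5,24)→(11,14.5)  cross = 0.5·14.5 − 11·24 = -256.7500; (r_i+r_j)·cross = 11.5·-256.7500 = -2952.6250
edge 1: (11,14.5)→(3.5,35.5)  cross = 11·35.5 − 3.5·14.5 = 339.7500; (r_i+r_j)·cross = 14.5·339.7500 = 4926.3750
edge 2: (3.5,35.5)→(0.5,24)  cross = 3.5·24 − 0.5·35.5 = 66.2500; (r_i+r_j)·cross = 4·66.2500 = 265.0000
Σcross = 149.2500 → A = |Σcross|/2 = 74.6250 mm²
Σ(r_i+r_j)·cross = 2238.7500 → first moment M = |Σ|/6 = 373.1250
R_c = M/A = 373.1250/74.6250 = 5.0000 mm
θ = 164° = 2.862340 rad
V = θ·R_c·A = 2.862340·5.0000·74.6250 = 1068.011 mm³

Volume = 1068.011 mm³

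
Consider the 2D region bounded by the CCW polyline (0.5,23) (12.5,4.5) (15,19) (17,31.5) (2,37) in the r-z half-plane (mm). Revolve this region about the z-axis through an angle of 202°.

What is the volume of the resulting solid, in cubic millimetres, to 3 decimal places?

Profile (r,z), 5 vertices: (0.5,23) (12.5,4.5) (15,19) (17,31.5) (2,37)
edge 0: (0.5,23)→(12.5,4.5)  cross = 0.5·4.5 − 12.5·23 = -285.2500; (r_i+r_j)·cross = 13·-285.2500 = -3708.2500
edge 1: (12.5,4.5)→(15,19)  cross = 12.5·19 − 15·4.5 = 170.0000; (r_i+r_j)·cross = 27.5·170.0000 = 4675.0000
edge 2: (15,19)→(17,31.5)  cross = 15·31.5 − 17·19 = 149.5000; (r_i+r_j)·cross = 32·149.5000 = 4784.0000
edge 3: (17,31.5)→(2,37)  cross = 17·37 − 2·31.5 = 566.0000; (r_i+r_j)·cross = 19·566.0000 = 10754.0000
edge 4: (2,37)→(0.5,23)  cross = 2·23 − 0.5·37 = 27.5000; (r_i+r_j)·cross = 2.5·27.5000 = 68.7500
Σcross = 627.7500 → A = |Σcross|/2 = 313.8750 mm²
Σ(r_i+r_j)·cross = 16573.5000 → first moment M = |Σ|/6 = 2762.2500
R_c = M/A = 2762.2500/313.8750 = 8.8005 mm
θ = 202° = 3.525565 rad
V = θ·R_c·A = 3.525565·8.8005·313.8750 = 9738.492 mm³

Volume = 9738.492 mm³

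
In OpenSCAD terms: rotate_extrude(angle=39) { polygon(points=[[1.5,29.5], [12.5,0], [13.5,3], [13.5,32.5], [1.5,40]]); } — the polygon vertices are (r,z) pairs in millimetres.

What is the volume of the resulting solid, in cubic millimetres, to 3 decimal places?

Profile (r,z), 5 vertices: (1.5,29.5) (12.5,0) (13.5,3) (13.5,32.5) (1.5,40)
edge 0: (1.5,29.5)→(12.5,0)  cross = 1.5·0 − 12.5·29.5 = -368.7500; (r_i+r_j)·cross = 14·-368.7500 = -5162.5000
edge 1: (12.5,0)→(13.5,3)  cross = 12.5·3 − 13.5·0 = 37.5000; (r_i+r_j)·cross = 26·37.5000 = 975.0000
edge 2: (13.5,3)→(13.5,32.5)  cross = 13.5·32.5 − 13.5·3 = 398.2500; (r_i+r_j)·cross = 27·398.2500 = 10752.7500
edge 3: (13.5,32.5)→(1.5,40)  cross = 13.5·40 − 1.5·32.5 = 491.2500; (r_i+r_j)·cross = 15·491.2500 = 7368.7500
edge 4: (1.5,40)→(1.5,29.5)  cross = 1.5·29.5 − 1.5·40 = -15.7500; (r_i+r_j)·cross = 3·-15.7500 = -47.2500
Σcross = 542.5000 → A = |Σcross|/2 = 271.2500 mm²
Σ(r_i+r_j)·cross = 13886.7500 → first moment M = |Σ|/6 = 2314.4583
R_c = M/A = 2314.4583/271.2500 = 8.5326 mm
θ = 39° = 0.680678 rad
V = θ·R_c·A = 0.680678·8.5326·271.2500 = 1575.402 mm³

Volume = 1575.402 mm³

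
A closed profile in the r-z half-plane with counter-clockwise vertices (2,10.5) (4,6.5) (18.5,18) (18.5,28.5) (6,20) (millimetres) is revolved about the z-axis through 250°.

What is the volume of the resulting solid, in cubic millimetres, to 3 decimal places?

Volume = 7990.063 mm³

Profile (r,z), 5 vertices: (2,10.5) (4,6.5) (18.5,18) (18.5,28.5) (6,20)
edge 0: (2,10.5)→(4,6.5)  cross = 2·6.5 − 4·10.5 = -29.0000; (r_i+r_j)·cross = 6·-29.0000 = -174.0000
edge 1: (4,6.5)→(18.5,18)  cross = 4·18 − 18.5·6.5 = -48.2500; (r_i+r_j)·cross = 22.5·-48.2500 = -1085.6250
edge 2: (18.5,18)→(18.5,28.5)  cross = 18.5·28.5 − 18.5·18 = 194.2500; (r_i+r_j)·cross = 37·194.2500 = 7187.2500
edge 3: (18.5,28.5)→(6,20)  cross = 18.5·20 − 6·28.5 = 199.0000; (r_i+r_j)·cross = 24.5·199.0000 = 4875.5000
edge 4: (6,20)→(2,10.5)  cross = 6·10.5 − 2·20 = 23.0000; (r_i+r_j)·cross = 8·23.0000 = 184.0000
Σcross = 339.0000 → A = |Σcross|/2 = 169.5000 mm²
Σ(r_i+r_j)·cross = 10987.1250 → first moment M = |Σ|/6 = 1831.1875
R_c = M/A = 1831.1875/169.5000 = 10.8035 mm
θ = 250° = 4.363323 rad
V = θ·R_c·A = 4.363323·10.8035·169.5000 = 7990.063 mm³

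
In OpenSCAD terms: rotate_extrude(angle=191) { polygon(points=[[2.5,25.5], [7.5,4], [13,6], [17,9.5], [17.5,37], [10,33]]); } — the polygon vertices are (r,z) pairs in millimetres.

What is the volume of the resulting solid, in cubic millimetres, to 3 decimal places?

Volume = 12510.019 mm³

Profile (r,z), 6 vertices: (2.5,25.5) (7.5,4) (13,6) (17,9.5) (17.5,37) (10,33)
edge 0: (2.5,25.5)→(7.5,4)  cross = 2.5·4 − 7.5·25.5 = -181.2500; (r_i+r_j)·cross = 10·-181.2500 = -1812.5000
edge 1: (7.5,4)→(13,6)  cross = 7.5·6 − 13·4 = -7.0000; (r_i+r_j)·cross = 20.5·-7.0000 = -143.5000
edge 2: (13,6)→(17,9.5)  cross = 13·9.5 − 17·6 = 21.5000; (r_i+r_j)·cross = 30·21.5000 = 645.0000
edge 3: (17,9.5)→(17.5,37)  cross = 17·37 − 17.5·9.5 = 462.7500; (r_i+r_j)·cross = 34.5·462.7500 = 15964.8750
edge 4: (17.5,37)→(10,33)  cross = 17.5·33 − 10·37 = 207.5000; (r_i+r_j)·cross = 27.5·207.5000 = 5706.2500
edge 5: (10,33)→(2.5,25.5)  cross = 10·25.5 − 2.5·33 = 172.5000; (r_i+r_j)·cross = 12.5·172.5000 = 2156.2500
Σcross = 676.0000 → A = |Σcross|/2 = 338.0000 mm²
Σ(r_i+r_j)·cross = 22516.3750 → first moment M = |Σ|/6 = 3752.7292
R_c = M/A = 3752.7292/338.0000 = 11.1027 mm
θ = 191° = 3.333579 rad
V = θ·R_c·A = 3.333579·11.1027·338.0000 = 12510.019 mm³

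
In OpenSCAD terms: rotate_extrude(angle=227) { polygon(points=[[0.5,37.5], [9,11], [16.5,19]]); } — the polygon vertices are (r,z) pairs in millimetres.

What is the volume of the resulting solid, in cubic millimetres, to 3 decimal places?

Profile (r,z), 3 vertices: (0.5,37.5) (9,11) (16.5,19)
edge 0: (0.5,37.5)→(9,11)  cross = 0.5·11 − 9·37.5 = -332.0000; (r_i+r_j)·cross = 9.5·-332.0000 = -3154.0000
edge 1: (9,11)→(16.5,19)  cross = 9·19 − 16.5·11 = -10.5000; (r_i+r_j)·cross = 25.5·-10.5000 = -267.7500
edge 2: (16.5,19)→(0.5,37.5)  cross = 16.5·37.5 − 0.5·19 = 609.2500; (r_i+r_j)·cross = 17·609.2500 = 10357.2500
Σcross = 266.7500 → A = |Σcross|/2 = 133.3750 mm²
Σ(r_i+r_j)·cross = 6935.5000 → first moment M = |Σ|/6 = 1155.9167
R_c = M/A = 1155.9167/133.3750 = 8.6667 mm
θ = 227° = 3.961897 rad
V = θ·R_c·A = 3.961897·8.6667·133.3750 = 4579.623 mm³

Volume = 4579.623 mm³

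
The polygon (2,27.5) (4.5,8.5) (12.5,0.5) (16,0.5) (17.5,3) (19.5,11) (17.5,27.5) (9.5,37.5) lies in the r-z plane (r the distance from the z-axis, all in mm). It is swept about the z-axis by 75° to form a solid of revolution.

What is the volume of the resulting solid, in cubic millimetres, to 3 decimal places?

Volume = 6389.378 mm³

Profile (r,z), 8 vertices: (2,27.5) (4.5,8.5) (12.5,0.5) (16,0.5) (17.5,3) (19.5,11) (17.5,27.5) (9.5,37.5)
edge 0: (2,27.5)→(4.5,8.5)  cross = 2·8.5 − 4.5·27.5 = -106.7500; (r_i+r_j)·cross = 6.5·-106.7500 = -693.8750
edge 1: (4.5,8.5)→(12.5,0.5)  cross = 4.5·0.5 − 12.5·8.5 = -104.0000; (r_i+r_j)·cross = 17·-104.0000 = -1768.0000
edge 2: (12.5,0.5)→(16,0.5)  cross = 12.5·0.5 − 16·0.5 = -1.7500; (r_i+r_j)·cross = 28.5·-1.7500 = -49.8750
edge 3: (16,0.5)→(17.5,3)  cross = 16·3 − 17.5·0.5 = 39.2500; (r_i+r_j)·cross = 33.5·39.2500 = 1314.8750
edge 4: (17.5,3)→(19.5,11)  cross = 17.5·11 − 19.5·3 = 134.0000; (r_i+r_j)·cross = 37·134.0000 = 4958.0000
edge 5: (19.5,11)→(17.5,27.5)  cross = 19.5·27.5 − 17.5·11 = 343.7500; (r_i+r_j)·cross = 37·343.7500 = 12718.7500
edge 6: (17.5,27.5)→(9.5,37.5)  cross = 17.5·37.5 − 9.5·27.5 = 395.0000; (r_i+r_j)·cross = 27·395.0000 = 10665.0000
edge 7: (9.5,37.5)→(2,27.5)  cross = 9.5·27.5 − 2·37.5 = 186.2500; (r_i+r_j)·cross = 11.5·186.2500 = 2141.8750
Σcross = 885.7500 → A = |Σcross|/2 = 442.8750 mm²
Σ(r_i+r_j)·cross = 29286.7500 → first moment M = |Σ|/6 = 4881.1250
R_c = M/A = 4881.1250/442.8750 = 11.0215 mm
θ = 75° = 1.308997 rad
V = θ·R_c·A = 1.308997·11.0215·442.8750 = 6389.378 mm³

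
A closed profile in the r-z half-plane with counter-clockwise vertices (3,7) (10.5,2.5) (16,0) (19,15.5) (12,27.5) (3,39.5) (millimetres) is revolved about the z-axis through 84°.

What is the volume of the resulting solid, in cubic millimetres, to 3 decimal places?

Volume = 5485.081 mm³

Profile (r,z), 6 vertices: (3,7) (10.5,2.5) (16,0) (19,15.5) (12,27.5) (3,39.5)
edge 0: (3,7)→(10.5,2.5)  cross = 3·2.5 − 10.5·7 = -66.0000; (r_i+r_j)·cross = 13.5·-66.0000 = -891.0000
edge 1: (10.5,2.5)→(16,0)  cross = 10.5·0 − 16·2.5 = -40.0000; (r_i+r_j)·cross = 26.5·-40.0000 = -1060.0000
edge 2: (16,0)→(19,15.5)  cross = 16·15.5 − 19·0 = 248.0000; (r_i+r_j)·cross = 35·248.0000 = 8680.0000
edge 3: (19,15.5)→(12,27.5)  cross = 19·27.5 − 12·15.5 = 336.5000; (r_i+r_j)·cross = 31·336.5000 = 10431.5000
edge 4: (12,27.5)→(3,39.5)  cross = 12·39.5 − 3·27.5 = 391.5000; (r_i+r_j)·cross = 15·391.5000 = 5872.5000
edge 5: (3,39.5)→(3,7)  cross = 3·7 − 3·39.5 = -97.5000; (r_i+r_j)·cross = 6·-97.5000 = -585.0000
Σcross = 772.5000 → A = |Σcross|/2 = 386.2500 mm²
Σ(r_i+r_j)·cross = 22448.0000 → first moment M = |Σ|/6 = 3741.3333
R_c = M/A = 3741.3333/386.2500 = 9.6863 mm
θ = 84° = 1.466077 rad
V = θ·R_c·A = 1.466077·9.6863·386.2500 = 5485.081 mm³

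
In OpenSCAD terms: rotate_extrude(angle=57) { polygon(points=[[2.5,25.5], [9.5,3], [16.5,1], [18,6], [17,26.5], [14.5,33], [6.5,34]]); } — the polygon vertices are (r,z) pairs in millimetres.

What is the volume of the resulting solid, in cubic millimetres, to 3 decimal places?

Profile (r,z), 7 vertices: (2.5,25.5) (9.5,3) (16.5,1) (18,6) (17,26.5) (14.5,33) (6.5,34)
edge 0: (2.5,25.5)→(9.5,3)  cross = 2.5·3 − 9.5·25.5 = -234.7500; (r_i+r_j)·cross = 12·-234.7500 = -2817.0000
edge 1: (9.5,3)→(16.5,1)  cross = 9.5·1 − 16.5·3 = -40.0000; (r_i+r_j)·cross = 26·-40.0000 = -1040.0000
edge 2: (16.5,1)→(18,6)  cross = 16.5·6 − 18·1 = 81.0000; (r_i+r_j)·cross = 34.5·81.0000 = 2794.5000
edge 3: (18,6)→(17,26.5)  cross = 18·26.5 − 17·6 = 375.0000; (r_i+r_j)·cross = 35·375.0000 = 13125.0000
edge 4: (17,26.5)→(14.5,33)  cross = 17·33 − 14.5·26.5 = 176.7500; (r_i+r_j)·cross = 31.5·176.7500 = 5567.6250
edge 5: (14.5,33)→(6.5,34)  cross = 14.5·34 − 6.5·33 = 278.5000; (r_i+r_j)·cross = 21·278.5000 = 5848.5000
edge 6: (6.5,34)→(2.5,25.5)  cross = 6.5·25.5 − 2.5·34 = 80.7500; (r_i+r_j)·cross = 9·80.7500 = 726.7500
Σcross = 717.2500 → A = |Σcross|/2 = 358.6250 mm²
Σ(r_i+r_j)·cross = 24205.3750 → first moment M = |Σ|/6 = 4034.2292
R_c = M/A = 4034.2292/358.6250 = 11.2492 mm
θ = 57° = 0.994838 rad
V = θ·R_c·A = 0.994838·11.2492·358.6250 = 4013.403 mm³

Volume = 4013.403 mm³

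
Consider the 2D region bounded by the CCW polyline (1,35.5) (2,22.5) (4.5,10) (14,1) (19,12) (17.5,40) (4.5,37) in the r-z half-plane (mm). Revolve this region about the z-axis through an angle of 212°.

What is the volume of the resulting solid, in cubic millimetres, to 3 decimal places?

Profile (r,z), 7 vertices: (1,35.5) (2,22.5) (4.5,10) (14,1) (19,12) (17.5,40) (4.5,37)
edge 0: (1,35.5)→(2,22.5)  cross = 1·22.5 − 2·35.5 = -48.5000; (r_i+r_j)·cross = 3·-48.5000 = -145.5000
edge 1: (2,22.5)→(4.5,10)  cross = 2·10 − 4.5·22.5 = -81.2500; (r_i+r_j)·cross = 6.5·-81.2500 = -528.1250
edge 2: (4.5,10)→(14,1)  cross = 4.5·1 − 14·10 = -135.5000; (r_i+r_j)·cross = 18.5·-135.5000 = -2506.7500
edge 3: (14,1)→(19,12)  cross = 14·12 − 19·1 = 149.0000; (r_i+r_j)·cross = 33·149.0000 = 4917.0000
edge 4: (19,12)→(17.5,40)  cross = 19·40 − 17.5·12 = 550.0000; (r_i+r_j)·cross = 36.5·550.0000 = 20075.0000
edge 5: (17.5,40)→(4.5,37)  cross = 17.5·37 − 4.5·40 = 467.5000; (r_i+r_j)·cross = 22·467.5000 = 10285.0000
edge 6: (4.5,37)→(1,35.5)  cross = 4.5·35.5 − 1·37 = 122.7500; (r_i+r_j)·cross = 5.5·122.7500 = 675.1250
Σcross = 1024.0000 → A = |Σcross|/2 = 512.0000 mm²
Σ(r_i+r_j)·cross = 32771.7500 → first moment M = |Σ|/6 = 5461.9583
R_c = M/A = 5461.9583/512.0000 = 10.6679 mm
θ = 212° = 3.700098 rad
V = θ·R_c·A = 3.700098·10.6679·512.0000 = 20209.781 mm³

Volume = 20209.781 mm³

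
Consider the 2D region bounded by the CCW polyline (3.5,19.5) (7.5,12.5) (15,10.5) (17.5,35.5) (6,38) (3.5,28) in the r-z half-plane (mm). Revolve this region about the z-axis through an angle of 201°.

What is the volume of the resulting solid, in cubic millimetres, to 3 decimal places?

Volume = 10820.332 mm³

Profile (r,z), 6 vertices: (3.5,19.5) (7.5,12.5) (15,10.5) (17.5,35.5) (6,38) (3.5,28)
edge 0: (3.5,19.5)→(7.5,12.5)  cross = 3.5·12.5 − 7.5·19.5 = -102.5000; (r_i+r_j)·cross = 11·-102.5000 = -1127.5000
edge 1: (7.5,12.5)→(15,10.5)  cross = 7.5·10.5 − 15·12.5 = -108.7500; (r_i+r_j)·cross = 22.5·-108.7500 = -2446.8750
edge 2: (15,10.5)→(17.5,35.5)  cross = 15·35.5 − 17.5·10.5 = 348.7500; (r_i+r_j)·cross = 32.5·348.7500 = 11334.3750
edge 3: (17.5,35.5)→(6,38)  cross = 17.5·38 − 6·35.5 = 452.0000; (r_i+r_j)·cross = 23.5·452.0000 = 10622.0000
edge 4: (6,38)→(3.5,28)  cross = 6·28 − 3.5·38 = 35.0000; (r_i+r_j)·cross = 9.5·35.0000 = 332.5000
edge 5: (3.5,28)→(3.5,19.5)  cross = 3.5·19.5 − 3.5·28 = -29.7500; (r_i+r_j)·cross = 7·-29.7500 = -208.2500
Σcross = 594.7500 → A = |Σcross|/2 = 297.3750 mm²
Σ(r_i+r_j)·cross = 18506.2500 → first moment M = |Σ|/6 = 3084.3750
R_c = M/A = 3084.3750/297.3750 = 10.3720 mm
θ = 201° = 3.508112 rad
V = θ·R_c·A = 3.508112·10.3720·297.3750 = 10820.332 mm³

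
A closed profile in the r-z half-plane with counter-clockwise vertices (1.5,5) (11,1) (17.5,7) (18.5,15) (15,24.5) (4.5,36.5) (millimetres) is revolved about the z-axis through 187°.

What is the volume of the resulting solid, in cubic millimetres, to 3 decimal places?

Profile (r,z), 6 vertices: (1.5,5) (11,1) (17.5,7) (18.5,15) (15,24.5) (4.5,36.5)
edge 0: (1.5,5)→(11,1)  cross = 1.5·1 − 11·5 = -53.5000; (r_i+r_j)·cross = 12.5·-53.5000 = -668.7500
edge 1: (11,1)→(17.5,7)  cross = 11·7 − 17.5·1 = 59.5000; (r_i+r_j)·cross = 28.5·59.5000 = 1695.7500
edge 2: (17.5,7)→(18.5,15)  cross = 17.5·15 − 18.5·7 = 133.0000; (r_i+r_j)·cross = 36·133.0000 = 4788.0000
edge 3: (18.5,15)→(15,24.5)  cross = 18.5·24.5 − 15·15 = 228.2500; (r_i+r_j)·cross = 33.5·228.2500 = 7646.3750
edge 4: (15,24.5)→(4.5,36.5)  cross = 15·36.5 − 4.5·24.5 = 437.2500; (r_i+r_j)·cross = 19.5·437.2500 = 8526.3750
edge 5: (4.5,36.5)→(1.5,5)  cross = 4.5·5 − 1.5·36.5 = -32.2500; (r_i+r_j)·cross = 6·-32.2500 = -193.5000
Σcross = 772.2500 → A = |Σcross|/2 = 386.1250 mm²
Σ(r_i+r_j)·cross = 21794.2500 → first moment M = |Σ|/6 = 3632.3750
R_c = M/A = 3632.3750/386.1250 = 9.4073 mm
θ = 187° = 3.263766 rad
V = θ·R_c·A = 3.263766·9.4073·386.1250 = 11855.221 mm³

Volume = 11855.221 mm³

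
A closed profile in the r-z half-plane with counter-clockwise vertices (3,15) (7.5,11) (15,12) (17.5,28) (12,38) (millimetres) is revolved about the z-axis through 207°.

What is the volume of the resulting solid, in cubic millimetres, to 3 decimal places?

Volume = 9031.025 mm³

Profile (r,z), 5 vertices: (3,15) (7.5,11) (15,12) (17.5,28) (12,38)
edge 0: (3,15)→(7.5,11)  cross = 3·11 − 7.5·15 = -79.5000; (r_i+r_j)·cross = 10.5·-79.5000 = -834.7500
edge 1: (7.5,11)→(15,12)  cross = 7.5·12 − 15·11 = -75.0000; (r_i+r_j)·cross = 22.5·-75.0000 = -1687.5000
edge 2: (15,12)→(17.5,28)  cross = 15·28 − 17.5·12 = 210.0000; (r_i+r_j)·cross = 32.5·210.0000 = 6825.0000
edge 3: (17.5,28)→(12,38)  cross = 17.5·38 − 12·28 = 329.0000; (r_i+r_j)·cross = 29.5·329.0000 = 9705.5000
edge 4: (12,38)→(3,15)  cross = 12·15 − 3·38 = 66.0000; (r_i+r_j)·cross = 15·66.0000 = 990.0000
Σcross = 450.5000 → A = |Σcross|/2 = 225.2500 mm²
Σ(r_i+r_j)·cross = 14998.2500 → first moment M = |Σ|/6 = 2499.7083
R_c = M/A = 2499.7083/225.2500 = 11.0975 mm
θ = 207° = 3.612832 rad
V = θ·R_c·A = 3.612832·11.0975·225.2500 = 9031.025 mm³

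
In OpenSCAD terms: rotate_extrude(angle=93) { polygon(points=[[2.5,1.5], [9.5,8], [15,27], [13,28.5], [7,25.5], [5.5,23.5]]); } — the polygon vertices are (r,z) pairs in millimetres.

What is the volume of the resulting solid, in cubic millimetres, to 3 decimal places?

Profile (r,z), 6 vertices: (2.5,1.5) (9.5,8) (15,27) (13,28.5) (7,25.5) (5.5,23.5)
edge 0: (2.5,1.5)→(9.5,8)  cross = 2.5·8 − 9.5·1.5 = 5.7500; (r_i+r_j)·cross = 12·5.7500 = 69.0000
edge 1: (9.5,8)→(15,27)  cross = 9.5·27 − 15·8 = 136.5000; (r_i+r_j)·cross = 24.5·136.5000 = 3344.2500
edge 2: (15,27)→(13,28.5)  cross = 15·28.5 − 13·27 = 76.5000; (r_i+r_j)·cross = 28·76.5000 = 2142.0000
edge 3: (13,28.5)→(7,25.5)  cross = 13·25.5 − 7·28.5 = 132.0000; (r_i+r_j)·cross = 20·132.0000 = 2640.0000
edge 4: (7,25.5)→(5.5,23.5)  cross = 7·23.5 − 5.5·25.5 = 24.2500; (r_i+r_j)·cross = 12.5·24.2500 = 303.1250
edge 5: (5.5,23.5)→(2.5,1.5)  cross = 5.5·1.5 − 2.5·23.5 = -50.5000; (r_i+r_j)·cross = 8·-50.5000 = -404.0000
Σcross = 324.5000 → A = |Σcross|/2 = 162.2500 mm²
Σ(r_i+r_j)·cross = 8094.3750 → first moment M = |Σ|/6 = 1349.0625
R_c = M/A = 1349.0625/162.2500 = 8.3147 mm
θ = 93° = 1.623156 rad
V = θ·R_c·A = 1.623156·8.3147·162.2500 = 2189.739 mm³

Volume = 2189.739 mm³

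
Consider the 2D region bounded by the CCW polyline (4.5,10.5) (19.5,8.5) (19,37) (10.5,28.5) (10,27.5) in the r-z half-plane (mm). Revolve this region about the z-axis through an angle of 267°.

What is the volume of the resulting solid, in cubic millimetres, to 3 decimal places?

Volume = 16995.514 mm³

Profile (r,z), 5 vertices: (4.5,10.5) (19.5,8.5) (19,37) (10.5,28.5) (10,27.5)
edge 0: (4.5,10.5)→(19.5,8.5)  cross = 4.5·8.5 − 19.5·10.5 = -166.5000; (r_i+r_j)·cross = 24·-166.5000 = -3996.0000
edge 1: (19.5,8.5)→(19,37)  cross = 19.5·37 − 19·8.5 = 560.0000; (r_i+r_j)·cross = 38.5·560.0000 = 21560.0000
edge 2: (19,37)→(10.5,28.5)  cross = 19·28.5 − 10.5·37 = 153.0000; (r_i+r_j)·cross = 29.5·153.0000 = 4513.5000
edge 3: (10.5,28.5)→(10,27.5)  cross = 10.5·27.5 − 10·28.5 = 3.7500; (r_i+r_j)·cross = 20.5·3.7500 = 76.8750
edge 4: (10,27.5)→(4.5,10.5)  cross = 10·10.5 − 4.5·27.5 = -18.7500; (r_i+r_j)·cross = 14.5·-18.7500 = -271.8750
Σcross = 531.5000 → A = |Σcross|/2 = 265.7500 mm²
Σ(r_i+r_j)·cross = 21882.5000 → first moment M = |Σ|/6 = 3647.0833
R_c = M/A = 3647.0833/265.7500 = 13.7237 mm
θ = 267° = 4.660029 rad
V = θ·R_c·A = 4.660029·13.7237·265.7500 = 16995.514 mm³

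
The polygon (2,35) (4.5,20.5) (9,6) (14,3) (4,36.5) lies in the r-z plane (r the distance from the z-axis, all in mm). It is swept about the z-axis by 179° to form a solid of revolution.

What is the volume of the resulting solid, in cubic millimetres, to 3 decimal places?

Volume = 2702.120 mm³

Profile (r,z), 5 vertices: (2,35) (4.5,20.5) (9,6) (14,3) (4,36.5)
edge 0: (2,35)→(4.5,20.5)  cross = 2·20.5 − 4.5·35 = -116.5000; (r_i+r_j)·cross = 6.5·-116.5000 = -757.2500
edge 1: (4.5,20.5)→(9,6)  cross = 4.5·6 − 9·20.5 = -157.5000; (r_i+r_j)·cross = 13.5·-157.5000 = -2126.2500
edge 2: (9,6)→(14,3)  cross = 9·3 − 14·6 = -57.0000; (r_i+r_j)·cross = 23·-57.0000 = -1311.0000
edge 3: (14,3)→(4,36.5)  cross = 14·36.5 − 4·3 = 499.0000; (r_i+r_j)·cross = 18·499.0000 = 8982.0000
edge 4: (4,36.5)→(2,35)  cross = 4·35 − 2·36.5 = 67.0000; (r_i+r_j)·cross = 6·67.0000 = 402.0000
Σcross = 235.0000 → A = |Σcross|/2 = 117.5000 mm²
Σ(r_i+r_j)·cross = 5189.5000 → first moment M = |Σ|/6 = 864.9167
R_c = M/A = 864.9167/117.5000 = 7.3610 mm
θ = 179° = 3.124139 rad
V = θ·R_c·A = 3.124139·7.3610·117.5000 = 2702.120 mm³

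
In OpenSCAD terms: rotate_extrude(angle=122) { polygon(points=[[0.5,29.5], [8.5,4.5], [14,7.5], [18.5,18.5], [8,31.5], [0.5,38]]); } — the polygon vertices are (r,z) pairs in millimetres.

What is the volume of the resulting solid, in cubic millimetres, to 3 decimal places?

Profile (r,z), 6 vertices: (0.5,29.5) (8.5,4.5) (14,7.5) (18.5,18.5) (8,31.5) (0.5,38)
edge 0: (0.5,29.5)→(8.5,4.5)  cross = 0.5·4.5 − 8.5·29.5 = -248.5000; (r_i+r_j)·cross = 9·-248.5000 = -2236.5000
edge 1: (8.5,4.5)→(14,7.5)  cross = 8.5·7.5 − 14·4.5 = 0.7500; (r_i+r_j)·cross = 22.5·0.7500 = 16.8750
edge 2: (14,7.5)→(18.5,18.5)  cross = 14·18.5 − 18.5·7.5 = 120.2500; (r_i+r_j)·cross = 32.5·120.2500 = 3908.1250
edge 3: (18.5,18.5)→(8,31.5)  cross = 18.5·31.5 − 8·18.5 = 434.7500; (r_i+r_j)·cross = 26.5·434.7500 = 11520.8750
edge 4: (8,31.5)→(0.5,38)  cross = 8·38 − 0.5·31.5 = 288.2500; (r_i+r_j)·cross = 8.5·288.2500 = 2450.1250
edge 5: (0.5,38)→(0.5,29.5)  cross = 0.5·29.5 − 0.5·38 = -4.2500; (r_i+r_j)·cross = 1·-4.2500 = -4.2500
Σcross = 591.2500 → A = |Σcross|/2 = 295.6250 mm²
Σ(r_i+r_j)·cross = 15655.2500 → first moment M = |Σ|/6 = 2609.2083
R_c = M/A = 2609.2083/295.6250 = 8.8261 mm
θ = 122° = 2.129302 rad
V = θ·R_c·A = 2.129302·8.8261·295.6250 = 5555.792 mm³

Volume = 5555.792 mm³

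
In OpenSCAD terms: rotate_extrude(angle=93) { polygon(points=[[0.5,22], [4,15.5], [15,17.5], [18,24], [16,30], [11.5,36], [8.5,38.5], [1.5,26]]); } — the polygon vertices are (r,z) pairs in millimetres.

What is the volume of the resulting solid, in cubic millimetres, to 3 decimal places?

Volume = 3814.519 mm³

Profile (r,z), 8 vertices: (0.5,22) (4,15.5) (15,17.5) (18,24) (16,30) (11.5,36) (8.5,38.5) (1.5,26)
edge 0: (0.5,22)→(4,15.5)  cross = 0.5·15.5 − 4·22 = -80.2500; (r_i+r_j)·cross = 4.5·-80.2500 = -361.1250
edge 1: (4,15.5)→(15,17.5)  cross = 4·17.5 − 15·15.5 = -162.5000; (r_i+r_j)·cross = 19·-162.5000 = -3087.5000
edge 2: (15,17.5)→(18,24)  cross = 15·24 − 18·17.5 = 45.0000; (r_i+r_j)·cross = 33·45.0000 = 1485.0000
edge 3: (18,24)→(16,30)  cross = 18·30 − 16·24 = 156.0000; (r_i+r_j)·cross = 34·156.0000 = 5304.0000
edge 4: (16,30)→(11.5,36)  cross = 16·36 − 11.5·30 = 231.0000; (r_i+r_j)·cross = 27.5·231.0000 = 6352.5000
edge 5: (11.5,36)→(8.5,38.5)  cross = 11.5·38.5 − 8.5·36 = 136.7500; (r_i+r_j)·cross = 20·136.7500 = 2735.0000
edge 6: (8.5,38.5)→(1.5,26)  cross = 8.5·26 − 1.5·38.5 = 163.2500; (r_i+r_j)·cross = 10·163.2500 = 1632.5000
edge 7: (1.5,26)→(0.5,22)  cross = 1.5·22 − 0.5·26 = 20.0000; (r_i+r_j)·cross = 2·20.0000 = 40.0000
Σcross = 509.2500 → A = |Σcross|/2 = 254.6250 mm²
Σ(r_i+r_j)·cross = 14100.3750 → first moment M = |Σ|/6 = 2350.0625
R_c = M/A = 2350.0625/254.6250 = 9.2295 mm
θ = 93° = 1.623156 rad
V = θ·R_c·A = 1.623156·9.2295·254.6250 = 3814.519 mm³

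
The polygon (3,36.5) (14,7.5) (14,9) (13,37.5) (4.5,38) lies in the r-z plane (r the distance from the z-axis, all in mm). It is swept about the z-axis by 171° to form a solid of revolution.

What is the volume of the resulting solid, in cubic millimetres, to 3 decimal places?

Volume = 4659.944 mm³

Profile (r,z), 5 vertices: (3,36.5) (14,7.5) (14,9) (13,37.5) (4.5,38)
edge 0: (3,36.5)→(14,7.5)  cross = 3·7.5 − 14·36.5 = -488.5000; (r_i+r_j)·cross = 17·-488.5000 = -8304.5000
edge 1: (14,7.5)→(14,9)  cross = 14·9 − 14·7.5 = 21.0000; (r_i+r_j)·cross = 28·21.0000 = 588.0000
edge 2: (14,9)→(13,37.5)  cross = 14·37.5 − 13·9 = 408.0000; (r_i+r_j)·cross = 27·408.0000 = 11016.0000
edge 3: (13,37.5)→(4.5,38)  cross = 13·38 − 4.5·37.5 = 325.2500; (r_i+r_j)·cross = 17.5·325.2500 = 5691.8750
edge 4: (4.5,38)→(3,36.5)  cross = 4.5·36.5 − 3·38 = 50.2500; (r_i+r_j)·cross = 7.5·50.2500 = 376.8750
Σcross = 316.0000 → A = |Σcross|/2 = 158.0000 mm²
Σ(r_i+r_j)·cross = 9368.2500 → first moment M = |Σ|/6 = 1561.3750
R_c = M/A = 1561.3750/158.0000 = 9.8821 mm
θ = 171° = 2.984513 rad
V = θ·R_c·A = 2.984513·9.8821·158.0000 = 4659.944 mm³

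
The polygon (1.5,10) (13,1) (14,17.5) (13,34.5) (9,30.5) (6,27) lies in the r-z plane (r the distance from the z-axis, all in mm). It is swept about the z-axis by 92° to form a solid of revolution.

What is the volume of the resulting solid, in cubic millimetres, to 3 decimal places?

Volume = 3676.524 mm³

Profile (r,z), 6 vertices: (1.5,10) (13,1) (14,17.5) (13,34.5) (9,30.5) (6,27)
edge 0: (1.5,10)→(13,1)  cross = 1.5·1 − 13·10 = -128.5000; (r_i+r_j)·cross = 14.5·-128.5000 = -1863.2500
edge 1: (13,1)→(14,17.5)  cross = 13·17.5 − 14·1 = 213.5000; (r_i+r_j)·cross = 27·213.5000 = 5764.5000
edge 2: (14,17.5)→(13,34.5)  cross = 14·34.5 − 13·17.5 = 255.5000; (r_i+r_j)·cross = 27·255.5000 = 6898.5000
edge 3: (13,34.5)→(9,30.5)  cross = 13·30.5 − 9·34.5 = 86.0000; (r_i+r_j)·cross = 22·86.0000 = 1892.0000
edge 4: (9,30.5)→(6,27)  cross = 9·27 − 6·30.5 = 60.0000; (r_i+r_j)·cross = 15·60.0000 = 900.0000
edge 5: (6,27)→(1.5,10)  cross = 6·10 − 1.5·27 = 19.5000; (r_i+r_j)·cross = 7.5·19.5000 = 146.2500
Σcross = 506.0000 → A = |Σcross|/2 = 253.0000 mm²
Σ(r_i+r_j)·cross = 13738.0000 → first moment M = |Σ|/6 = 2289.6667
R_c = M/A = 2289.6667/253.0000 = 9.0501 mm
θ = 92° = 1.605703 rad
V = θ·R_c·A = 1.605703·9.0501·253.0000 = 3676.524 mm³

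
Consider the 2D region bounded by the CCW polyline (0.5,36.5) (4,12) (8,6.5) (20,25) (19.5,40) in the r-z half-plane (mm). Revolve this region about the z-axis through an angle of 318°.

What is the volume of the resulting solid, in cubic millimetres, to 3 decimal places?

Volume = 24669.247 mm³

Profile (r,z), 5 vertices: (0.5,36.5) (4,12) (8,6.5) (20,25) (19.5,40)
edge 0: (0.5,36.5)→(4,12)  cross = 0.5·12 − 4·36.5 = -140.0000; (r_i+r_j)·cross = 4.5·-140.0000 = -630.0000
edge 1: (4,12)→(8,6.5)  cross = 4·6.5 − 8·12 = -70.0000; (r_i+r_j)·cross = 12·-70.0000 = -840.0000
edge 2: (8,6.5)→(20,25)  cross = 8·25 − 20·6.5 = 70.0000; (r_i+r_j)·cross = 28·70.0000 = 1960.0000
edge 3: (20,25)→(19.5,40)  cross = 20·40 − 19.5·25 = 312.5000; (r_i+r_j)·cross = 39.5·312.5000 = 12343.7500
edge 4: (19.5,40)→(0.5,36.5)  cross = 19.5·36.5 − 0.5·40 = 691.7500; (r_i+r_j)·cross = 20·691.7500 = 13835.0000
Σcross = 864.2500 → A = |Σcross|/2 = 432.1250 mm²
Σ(r_i+r_j)·cross = 26668.7500 → first moment M = |Σ|/6 = 4444.7917
R_c = M/A = 4444.7917/432.1250 = 10.2859 mm
θ = 318° = 5.550147 rad
V = θ·R_c·A = 5.550147·10.2859·432.1250 = 24669.247 mm³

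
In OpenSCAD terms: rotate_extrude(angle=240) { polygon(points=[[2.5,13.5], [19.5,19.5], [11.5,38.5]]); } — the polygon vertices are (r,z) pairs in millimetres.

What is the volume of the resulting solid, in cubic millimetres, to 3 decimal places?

Profile (r,z), 3 vertices: (2.5,13.5) (19.5,19.5) (11.5,38.5)
edge 0: (2.5,13.5)→(19.5,19.5)  cross = 2.5·19.5 − 19.5·13.5 = -214.5000; (r_i+r_j)·cross = 22·-214.5000 = -4719.0000
edge 1: (19.5,19.5)→(11.5,38.5)  cross = 19.5·38.5 − 11.5·19.5 = 526.5000; (r_i+r_j)·cross = 31·526.5000 = 16321.5000
edge 2: (11.5,38.5)→(2.5,13.5)  cross = 11.5·13.5 − 2.5·38.5 = 59.0000; (r_i+r_j)·cross = 14·59.0000 = 826.0000
Σcross = 371.0000 → A = |Σcross|/2 = 185.5000 mm²
Σ(r_i+r_j)·cross = 12428.5000 → first moment M = |Σ|/6 = 2071.4167
R_c = M/A = 2071.4167/185.5000 = 11.1667 mm
θ = 240° = 4.188790 rad
V = θ·R_c·A = 4.188790·11.1667·185.5000 = 8676.730 mm³

Volume = 8676.730 mm³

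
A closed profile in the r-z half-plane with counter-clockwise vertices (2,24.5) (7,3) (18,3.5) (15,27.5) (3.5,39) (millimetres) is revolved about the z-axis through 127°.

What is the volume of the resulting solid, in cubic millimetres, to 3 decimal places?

Volume = 7927.925 mm³

Profile (r,z), 5 vertices: (2,24.5) (7,3) (18,3.5) (15,27.5) (3.5,39)
edge 0: (2,24.5)→(7,3)  cross = 2·3 − 7·24.5 = -165.5000; (r_i+r_j)·cross = 9·-165.5000 = -1489.5000
edge 1: (7,3)→(18,3.5)  cross = 7·3.5 − 18·3 = -29.5000; (r_i+r_j)·cross = 25·-29.5000 = -737.5000
edge 2: (18,3.5)→(15,27.5)  cross = 18·27.5 − 15·3.5 = 442.5000; (r_i+r_j)·cross = 33·442.5000 = 14602.5000
edge 3: (15,27.5)→(3.5,39)  cross = 15·39 − 3.5·27.5 = 488.7500; (r_i+r_j)·cross = 18.5·488.7500 = 9041.8750
edge 4: (3.5,39)→(2,24.5)  cross = 3.5·24.5 − 2·39 = 7.7500; (r_i+r_j)·cross = 5.5·7.7500 = 42.6250
Σcross = 744.0000 → A = |Σcross|/2 = 372.0000 mm²
Σ(r_i+r_j)·cross = 21460.0000 → first moment M = |Σ|/6 = 3576.6667
R_c = M/A = 3576.6667/372.0000 = 9.6147 mm
θ = 127° = 2.216568 rad
V = θ·R_c·A = 2.216568·9.6147·372.0000 = 7927.925 mm³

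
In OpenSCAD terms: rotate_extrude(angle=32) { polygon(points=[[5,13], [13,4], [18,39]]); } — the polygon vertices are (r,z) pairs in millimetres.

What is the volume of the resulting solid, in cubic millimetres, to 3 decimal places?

Volume = 1089.085 mm³

Profile (r,z), 3 vertices: (5,13) (13,4) (18,39)
edge 0: (5,13)→(13,4)  cross = 5·4 − 13·13 = -149.0000; (r_i+r_j)·cross = 18·-149.0000 = -2682.0000
edge 1: (13,4)→(18,39)  cross = 13·39 − 18·4 = 435.0000; (r_i+r_j)·cross = 31·435.0000 = 13485.0000
edge 2: (18,39)→(5,13)  cross = 18·13 − 5·39 = 39.0000; (r_i+r_j)·cross = 23·39.0000 = 897.0000
Σcross = 325.0000 → A = |Σcross|/2 = 162.5000 mm²
Σ(r_i+r_j)·cross = 11700.0000 → first moment M = |Σ|/6 = 1950.0000
R_c = M/A = 1950.0000/162.5000 = 12.0000 mm
θ = 32° = 0.558505 rad
V = θ·R_c·A = 0.558505·12.0000·162.5000 = 1089.085 mm³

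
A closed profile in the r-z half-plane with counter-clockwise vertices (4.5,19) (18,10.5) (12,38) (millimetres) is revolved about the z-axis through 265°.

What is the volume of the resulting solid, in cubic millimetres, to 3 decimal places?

Volume = 8516.874 mm³

Profile (r,z), 3 vertices: (4.5,19) (18,10.5) (12,38)
edge 0: (4.5,19)→(18,10.5)  cross = 4.5·10.5 − 18·19 = -294.7500; (r_i+r_j)·cross = 22.5·-294.7500 = -6631.8750
edge 1: (18,10.5)→(12,38)  cross = 18·38 − 12·10.5 = 558.0000; (r_i+r_j)·cross = 30·558.0000 = 16740.0000
edge 2: (12,38)→(4.5,19)  cross = 12·19 − 4.5·38 = 57.0000; (r_i+r_j)·cross = 16.5·57.0000 = 940.5000
Σcross = 320.2500 → A = |Σcross|/2 = 160.1250 mm²
Σ(r_i+r_j)·cross = 11048.6250 → first moment M = |Σ|/6 = 1841.4375
R_c = M/A = 1841.4375/160.1250 = 11.5000 mm
θ = 265° = 4.625123 rad
V = θ·R_c·A = 4.625123·11.5000·160.1250 = 8516.874 mm³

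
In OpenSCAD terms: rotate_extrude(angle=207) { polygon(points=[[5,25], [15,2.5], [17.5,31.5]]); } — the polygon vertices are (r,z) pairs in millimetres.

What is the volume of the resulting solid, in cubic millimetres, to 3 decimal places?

Volume = 7818.393 mm³

Profile (r,z), 3 vertices: (5,25) (15,2.5) (17.5,31.5)
edge 0: (5,25)→(15,2.5)  cross = 5·2.5 − 15·25 = -362.5000; (r_i+r_j)·cross = 20·-362.5000 = -7250.0000
edge 1: (15,2.5)→(17.5,31.5)  cross = 15·31.5 − 17.5·2.5 = 428.7500; (r_i+r_j)·cross = 32.5·428.7500 = 13934.3750
edge 2: (17.5,31.5)→(5,25)  cross = 17.5·25 − 5·31.5 = 280.0000; (r_i+r_j)·cross = 22.5·280.0000 = 6300.0000
Σcross = 346.2500 → A = |Σcross|/2 = 173.1250 mm²
Σ(r_i+r_j)·cross = 12984.3750 → first moment M = |Σ|/6 = 2164.0625
R_c = M/A = 2164.0625/173.1250 = 12.5000 mm
θ = 207° = 3.612832 rad
V = θ·R_c·A = 3.612832·12.5000·173.1250 = 7818.393 mm³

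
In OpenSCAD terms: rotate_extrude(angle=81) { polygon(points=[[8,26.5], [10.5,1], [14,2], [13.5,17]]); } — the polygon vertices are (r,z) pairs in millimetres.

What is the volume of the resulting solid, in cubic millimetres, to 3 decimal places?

Profile (r,z), 4 vertices: (8,26.5) (10.5,1) (14,2) (13.5,17)
edge 0: (8,26.5)→(10.5,1)  cross = 8·1 − 10.5·26.5 = -270.2500; (r_i+r_j)·cross = 18.5·-270.2500 = -4999.6250
edge 1: (10.5,1)→(14,2)  cross = 10.5·2 − 14·1 = 7.0000; (r_i+r_j)·cross = 24.5·7.0000 = 171.5000
edge 2: (14,2)→(13.5,17)  cross = 14·17 − 13.5·2 = 211.0000; (r_i+r_j)·cross = 27.5·211.0000 = 5802.5000
edge 3: (13.5,17)→(8,26.5)  cross = 13.5·26.5 − 8·17 = 221.7500; (r_i+r_j)·cross = 21.5·221.7500 = 4767.6250
Σcross = 169.5000 → A = |Σcross|/2 = 84.7500 mm²
Σ(r_i+r_j)·cross = 5742.0000 → first moment M = |Σ|/6 = 957.0000
R_c = M/A = 957.0000/84.7500 = 11.2920 mm
θ = 81° = 1.413717 rad
V = θ·R_c·A = 1.413717·11.2920·84.7500 = 1352.927 mm³

Volume = 1352.927 mm³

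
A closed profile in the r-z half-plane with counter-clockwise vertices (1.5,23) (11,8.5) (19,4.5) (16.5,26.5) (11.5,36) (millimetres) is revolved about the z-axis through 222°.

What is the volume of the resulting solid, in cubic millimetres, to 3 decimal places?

Volume = 12728.647 mm³

Profile (r,z), 5 vertices: (1.5,23) (11,8.5) (19,4.5) (16.5,26.5) (11.5,36)
edge 0: (1.5,23)→(11,8.5)  cross = 1.5·8.5 − 11·23 = -240.2500; (r_i+r_j)·cross = 12.5·-240.2500 = -3003.1250
edge 1: (11,8.5)→(19,4.5)  cross = 11·4.5 − 19·8.5 = -112.0000; (r_i+r_j)·cross = 30·-112.0000 = -3360.0000
edge 2: (19,4.5)→(16.5,26.5)  cross = 19·26.5 − 16.5·4.5 = 429.2500; (r_i+r_j)·cross = 35.5·429.2500 = 15238.3750
edge 3: (16.5,26.5)→(11.5,36)  cross = 16.5·36 − 11.5·26.5 = 289.2500; (r_i+r_j)·cross = 28·289.2500 = 8099.0000
edge 4: (11.5,36)→(1.5,23)  cross = 11.5·23 − 1.5·36 = 210.5000; (r_i+r_j)·cross = 13·210.5000 = 2736.5000
Σcross = 576.7500 → A = |Σcross|/2 = 288.3750 mm²
Σ(r_i+r_j)·cross = 19710.7500 → first moment M = |Σ|/6 = 3285.1250
R_c = M/A = 3285.1250/288.3750 = 11.3919 mm
θ = 222° = 3.874631 rad
V = θ·R_c·A = 3.874631·11.3919·288.3750 = 12728.647 mm³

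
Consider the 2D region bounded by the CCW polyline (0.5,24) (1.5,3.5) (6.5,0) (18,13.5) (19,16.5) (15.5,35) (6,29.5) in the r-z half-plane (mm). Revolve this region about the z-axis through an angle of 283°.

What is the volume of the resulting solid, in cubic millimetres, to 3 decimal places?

Volume = 19487.936 mm³

Profile (r,z), 7 vertices: (0.5,24) (1.5,3.5) (6.5,0) (18,13.5) (19,16.5) (15.5,35) (6,29.5)
edge 0: (0.5,24)→(1.5,3.5)  cross = 0.5·3.5 − 1.5·24 = -34.2500; (r_i+r_j)·cross = 2·-34.2500 = -68.5000
edge 1: (1.5,3.5)→(6.5,0)  cross = 1.5·0 − 6.5·3.5 = -22.7500; (r_i+r_j)·cross = 8·-22.7500 = -182.0000
edge 2: (6.5,0)→(18,13.5)  cross = 6.5·13.5 − 18·0 = 87.7500; (r_i+r_j)·cross = 24.5·87.7500 = 2149.8750
edge 3: (18,13.5)→(19,16.5)  cross = 18·16.5 − 19·13.5 = 40.5000; (r_i+r_j)·cross = 37·40.5000 = 1498.5000
edge 4: (19,16.5)→(15.5,35)  cross = 19·35 − 15.5·16.5 = 409.2500; (r_i+r_j)·cross = 34.5·409.2500 = 14119.1250
edge 5: (15.5,35)→(6,29.5)  cross = 15.5·29.5 − 6·35 = 247.2500; (r_i+r_j)·cross = 21.5·247.2500 = 5315.8750
edge 6: (6,29.5)→(0.5,24)  cross = 6·24 − 0.5·29.5 = 129.2500; (r_i+r_j)·cross = 6.5·129.2500 = 840.1250
Σcross = 857.0000 → A = |Σcross|/2 = 428.5000 mm²
Σ(r_i+r_j)·cross = 23673.0000 → first moment M = |Σ|/6 = 3945.5000
R_c = M/A = 3945.5000/428.5000 = 9.2077 mm
θ = 283° = 4.939282 rad
V = θ·R_c·A = 4.939282·9.2077·428.5000 = 19487.936 mm³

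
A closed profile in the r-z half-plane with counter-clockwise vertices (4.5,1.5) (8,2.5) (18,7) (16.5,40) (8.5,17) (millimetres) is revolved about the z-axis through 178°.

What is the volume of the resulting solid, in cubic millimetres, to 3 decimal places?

Profile (r,z), 5 vertices: (4.5,1.5) (8,2.5) (18,7) (16.5,40) (8.5,17)
edge 0: (4.5,1.5)→(8,2.5)  cross = 4.5·2.5 − 8·1.5 = -0.7500; (r_i+r_j)·cross = 12.5·-0.7500 = -9.3750
edge 1: (8,2.5)→(18,7)  cross = 8·7 − 18·2.5 = 11.0000; (r_i+r_j)·cross = 26·11.0000 = 286.0000
edge 2: (18,7)→(16.5,40)  cross = 18·40 − 16.5·7 = 604.5000; (r_i+r_j)·cross = 34.5·604.5000 = 20855.2500
edge 3: (16.5,40)→(8.5,17)  cross = 16.5·17 − 8.5·40 = -59.5000; (r_i+r_j)·cross = 25·-59.5000 = -1487.5000
edge 4: (8.5,17)→(4.5,1.5)  cross = 8.5·1.5 − 4.5·17 = -63.7500; (r_i+r_j)·cross = 13·-63.7500 = -828.7500
Σcross = 491.5000 → A = |Σcross|/2 = 245.7500 mm²
Σ(r_i+r_j)·cross = 18815.6250 → first moment M = |Σ|/6 = 3135.9375
R_c = M/A = 3135.9375/245.7500 = 12.7607 mm
θ = 178° = 3.106686 rad
V = θ·R_c·A = 3.106686·12.7607·245.7500 = 9742.373 mm³

Volume = 9742.373 mm³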